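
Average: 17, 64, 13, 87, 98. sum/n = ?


Sum = 17 + 64 + 13 + 87 + 98 = 279
n = 5
Mean = 279/5 = 55.8000

Mean = 55.8000


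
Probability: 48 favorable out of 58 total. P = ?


P = 48/58 = 0.8276

P = 0.8276


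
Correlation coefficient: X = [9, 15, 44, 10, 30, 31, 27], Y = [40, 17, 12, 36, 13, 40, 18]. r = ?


Mean X = 23.7143, Mean Y = 25.1429
SD X = 11.924935, SD Y = 11.933489
Cov = -79.244898
r = -79.244898/(11.924935*11.933489) = -0.5569

r = -0.5569


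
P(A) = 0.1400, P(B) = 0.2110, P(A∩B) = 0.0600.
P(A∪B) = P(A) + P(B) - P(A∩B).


P(A∪B) = 0.1400 + 0.2110 - 0.0600
= 0.3510 - 0.0600
= 0.2910

P(A∪B) = 0.2910


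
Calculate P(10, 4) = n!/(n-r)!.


P(10,4) = 10!/6!
= 3628800/720
= 5040

P(10,4) = 5040


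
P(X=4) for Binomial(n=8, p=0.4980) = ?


C(8,4) = 70
p^4 = 0.061506
(1-p)^4 = 0.063506
P = 70 * 0.061506 * 0.063506 = 0.2734

P(X=4) = 0.2734


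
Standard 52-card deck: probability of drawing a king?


4 kings in 52 cards
P = 4/52 = 0.0769

P = 0.0769


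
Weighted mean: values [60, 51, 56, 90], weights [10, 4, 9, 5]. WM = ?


Numerator = 60*10 + 51*4 + 56*9 + 90*5 = 1758
Denominator = 10 + 4 + 9 + 5 = 28
WM = 1758/28 = 62.7857

WM = 62.7857


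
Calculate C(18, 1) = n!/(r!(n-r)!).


C(18,1) = 18!/(1! × 17!)
= 6402373705728000/(1 × 355687428096000)
= 18

C(18,1) = 18


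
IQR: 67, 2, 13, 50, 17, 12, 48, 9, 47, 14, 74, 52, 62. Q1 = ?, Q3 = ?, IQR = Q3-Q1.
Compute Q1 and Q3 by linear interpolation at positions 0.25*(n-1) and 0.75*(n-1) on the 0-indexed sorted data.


Sorted: 2, 9, 12, 13, 14, 17, 47, 48, 50, 52, 62, 67, 74
Q1 (25th %ile) = 13.0000
Q3 (75th %ile) = 52.0000
IQR = 52.0000 - 13.0000 = 39.0000

IQR = 39.0000


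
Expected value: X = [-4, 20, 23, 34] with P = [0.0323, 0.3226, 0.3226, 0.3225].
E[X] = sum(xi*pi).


E[X] = -4*0.0323 + 20*0.3226 + 23*0.3226 + 34*0.3225
= -0.1292 + 6.4520 + 7.4198 + 10.9650
= 24.7076

E[X] = 24.7076


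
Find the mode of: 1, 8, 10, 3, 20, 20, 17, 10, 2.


Frequencies: 1:1, 2:1, 3:1, 8:1, 10:2, 17:1, 20:2
Max frequency = 2
Mode = 10, 20

Mode = 10, 20


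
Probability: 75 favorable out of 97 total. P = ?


P = 75/97 = 0.7732

P = 0.7732


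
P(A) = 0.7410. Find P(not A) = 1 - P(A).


P(not A) = 1 - 0.7410 = 0.2590

P(not A) = 0.2590


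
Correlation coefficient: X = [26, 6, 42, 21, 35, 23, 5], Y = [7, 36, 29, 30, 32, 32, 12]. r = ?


Mean X = 22.5714, Mean Y = 25.4286
SD X = 12.703848, SD Y = 10.362806
Cov = 20.612245
r = 20.612245/(12.703848*10.362806) = 0.1566

r = 0.1566


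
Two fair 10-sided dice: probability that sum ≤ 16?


Total outcomes = 10×10 = 100
Favorable (sum ≤ 16): 90
P = 90/100 = 0.9000

P = 0.9000


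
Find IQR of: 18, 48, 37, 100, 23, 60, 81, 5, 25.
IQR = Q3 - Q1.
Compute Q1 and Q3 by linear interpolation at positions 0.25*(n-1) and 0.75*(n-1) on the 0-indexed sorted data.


Sorted: 5, 18, 23, 25, 37, 48, 60, 81, 100
Q1 (25th %ile) = 23.0000
Q3 (75th %ile) = 60.0000
IQR = 60.0000 - 23.0000 = 37.0000

IQR = 37.0000


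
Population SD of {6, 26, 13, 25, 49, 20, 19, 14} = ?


Mean = 21.5000
Variance = 145.7500
SD = sqrt(145.7500) = 12.0727

SD = 12.0727


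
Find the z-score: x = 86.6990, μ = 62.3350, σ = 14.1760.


z = (86.6990 - 62.3350)/14.1760
= 24.3640/14.1760
= 1.7187

z = 1.7187


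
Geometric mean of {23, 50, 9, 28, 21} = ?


Product = 23 × 50 × 9 × 28 × 21 = 6085800
GM = 6085800^(1/5) = 22.7438

GM = 22.7438


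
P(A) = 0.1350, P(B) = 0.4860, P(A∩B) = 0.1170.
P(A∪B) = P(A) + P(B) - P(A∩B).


P(A∪B) = 0.1350 + 0.4860 - 0.1170
= 0.6210 - 0.1170
= 0.5040

P(A∪B) = 0.5040


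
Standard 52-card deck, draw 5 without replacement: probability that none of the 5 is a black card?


P(no black cards) = (26/52) × (25/51) × (24/50) × (23/49) × (22/48)
= 0.0253

P = 0.0253


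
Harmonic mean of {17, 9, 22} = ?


Sum of reciprocals = 1/17 + 1/9 + 1/22 = 0.215389
HM = 3/0.215389 = 13.9283

HM = 13.9283


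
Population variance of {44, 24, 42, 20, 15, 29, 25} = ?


Mean = 28.4286
Squared deviations: 242.4694, 19.6122, 184.1837, 71.0408, 180.3265, 0.3265, 11.7551
Sum = 709.7143
Variance = 709.7143/7 = 101.3878

Variance = 101.3878


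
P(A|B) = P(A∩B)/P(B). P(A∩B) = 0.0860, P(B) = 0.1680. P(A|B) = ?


P(A|B) = 0.0860/0.1680 = 0.5119

P(A|B) = 0.5119


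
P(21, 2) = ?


P(21,2) = 21!/19!
= 51090942171709440000/121645100408832000
= 420

P(21,2) = 420


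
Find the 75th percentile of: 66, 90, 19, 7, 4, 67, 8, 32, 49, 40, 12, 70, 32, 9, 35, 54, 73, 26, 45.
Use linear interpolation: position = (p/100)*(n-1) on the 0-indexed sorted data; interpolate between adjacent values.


Sorted: 4, 7, 8, 9, 12, 19, 26, 32, 32, 35, 40, 45, 49, 54, 66, 67, 70, 73, 90
n = 19
Index = 75/100 * 18 = 13.5000
Lower = data[13] = 54, Upper = data[14] = 66
P75 = 54 + 0.5000*(12) = 60.0000

P75 = 60.0000


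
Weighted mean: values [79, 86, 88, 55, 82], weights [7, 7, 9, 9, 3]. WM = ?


Numerator = 79*7 + 86*7 + 88*9 + 55*9 + 82*3 = 2688
Denominator = 7 + 7 + 9 + 9 + 3 = 35
WM = 2688/35 = 76.8000

WM = 76.8000


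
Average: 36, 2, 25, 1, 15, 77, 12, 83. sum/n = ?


Sum = 36 + 2 + 25 + 1 + 15 + 77 + 12 + 83 = 251
n = 8
Mean = 251/8 = 31.3750

Mean = 31.3750


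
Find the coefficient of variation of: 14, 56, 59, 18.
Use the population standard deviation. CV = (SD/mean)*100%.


Mean = 36.7500
SD = 20.8252
CV = (20.8252/36.7500)*100 = 56.6671%

CV = 56.6671%


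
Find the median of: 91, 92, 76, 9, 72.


Sorted: 9, 72, 76, 91, 92
n = 5 (odd)
Middle value = 76

Median = 76


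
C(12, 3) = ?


C(12,3) = 12!/(3! × 9!)
= 479001600/(6 × 362880)
= 220

C(12,3) = 220


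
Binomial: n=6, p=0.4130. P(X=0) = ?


C(6,0) = 1
p^0 = 1.000000
(1-p)^6 = 0.040910
P = 1 * 1.000000 * 0.040910 = 0.0409

P(X=0) = 0.0409


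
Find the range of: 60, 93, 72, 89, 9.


Max = 93, Min = 9
Range = 93 - 9 = 84

Range = 84


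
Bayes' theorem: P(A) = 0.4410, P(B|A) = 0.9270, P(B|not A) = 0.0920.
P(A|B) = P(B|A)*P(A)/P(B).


P(B) = P(B|A)*P(A) + P(B|A')*P(A')
= 0.9270*0.4410 + 0.0920*0.5590
= 0.408807 + 0.051428 = 0.460235
P(A|B) = 0.408807/0.460235 = 0.8883

P(A|B) = 0.8883


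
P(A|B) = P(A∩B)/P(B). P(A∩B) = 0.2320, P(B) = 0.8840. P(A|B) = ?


P(A|B) = 0.2320/0.8840 = 0.2624

P(A|B) = 0.2624


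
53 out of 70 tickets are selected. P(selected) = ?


P = 53/70 = 0.7571

P = 0.7571


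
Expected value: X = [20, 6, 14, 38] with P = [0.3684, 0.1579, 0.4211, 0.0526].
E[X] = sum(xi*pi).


E[X] = 20*0.3684 + 6*0.1579 + 14*0.4211 + 38*0.0526
= 7.3680 + 0.9474 + 5.8954 + 1.9988
= 16.2096

E[X] = 16.2096


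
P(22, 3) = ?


P(22,3) = 22!/19!
= 1124000727777607680000/121645100408832000
= 9240

P(22,3) = 9240


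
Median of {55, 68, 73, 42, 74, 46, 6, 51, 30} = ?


Sorted: 6, 30, 42, 46, 51, 55, 68, 73, 74
n = 9 (odd)
Middle value = 51

Median = 51


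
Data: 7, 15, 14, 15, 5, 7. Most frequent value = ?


Frequencies: 5:1, 7:2, 14:1, 15:2
Max frequency = 2
Mode = 7, 15

Mode = 7, 15


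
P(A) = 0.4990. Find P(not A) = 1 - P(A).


P(not A) = 1 - 0.4990 = 0.5010

P(not A) = 0.5010


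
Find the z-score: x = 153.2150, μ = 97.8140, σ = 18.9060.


z = (153.2150 - 97.8140)/18.9060
= 55.4010/18.9060
= 2.9303

z = 2.9303


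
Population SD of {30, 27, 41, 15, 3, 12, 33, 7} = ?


Mean = 21.0000
Variance = 162.2500
SD = sqrt(162.2500) = 12.7377

SD = 12.7377


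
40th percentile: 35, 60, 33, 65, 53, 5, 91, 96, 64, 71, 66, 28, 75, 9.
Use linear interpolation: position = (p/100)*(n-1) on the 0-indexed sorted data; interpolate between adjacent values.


Sorted: 5, 9, 28, 33, 35, 53, 60, 64, 65, 66, 71, 75, 91, 96
n = 14
Index = 40/100 * 13 = 5.2000
Lower = data[5] = 53, Upper = data[6] = 60
P40 = 53 + 0.2000*(7) = 54.4000

P40 = 54.4000


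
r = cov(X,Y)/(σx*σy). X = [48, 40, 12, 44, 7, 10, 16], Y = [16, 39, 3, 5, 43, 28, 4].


Mean X = 25.2857, Mean Y = 19.7143
SD X = 16.533207, SD Y = 15.763559
Cov = -37.204082
r = -37.204082/(16.533207*15.763559) = -0.1428

r = -0.1428


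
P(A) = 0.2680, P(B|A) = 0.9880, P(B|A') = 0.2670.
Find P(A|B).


P(B) = P(B|A)*P(A) + P(B|A')*P(A')
= 0.9880*0.2680 + 0.2670*0.7320
= 0.264784 + 0.195444 = 0.460228
P(A|B) = 0.264784/0.460228 = 0.5753

P(A|B) = 0.5753


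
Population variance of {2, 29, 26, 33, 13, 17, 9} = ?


Mean = 18.4286
Squared deviations: 269.8980, 111.7551, 57.3265, 212.3265, 29.4694, 2.0408, 88.8980
Sum = 771.7143
Variance = 771.7143/7 = 110.2449

Variance = 110.2449


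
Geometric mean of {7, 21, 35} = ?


Product = 7 × 21 × 35 = 5145
GM = 5145^(1/3) = 17.2635

GM = 17.2635


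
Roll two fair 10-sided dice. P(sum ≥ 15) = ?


Total outcomes = 10×10 = 100
Favorable (sum ≥ 15): 21
P = 21/100 = 0.2100

P = 0.2100


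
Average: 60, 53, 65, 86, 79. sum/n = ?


Sum = 60 + 53 + 65 + 86 + 79 = 343
n = 5
Mean = 343/5 = 68.6000

Mean = 68.6000


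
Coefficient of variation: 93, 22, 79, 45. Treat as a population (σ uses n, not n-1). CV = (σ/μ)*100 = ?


Mean = 59.7500
SD = 27.9229
CV = (27.9229/59.7500)*100 = 46.7329%

CV = 46.7329%


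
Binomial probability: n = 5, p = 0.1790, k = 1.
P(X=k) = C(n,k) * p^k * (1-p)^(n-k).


C(5,1) = 5
p^1 = 0.179000
(1-p)^4 = 0.454331
P = 5 * 0.179000 * 0.454331 = 0.4066

P(X=1) = 0.4066


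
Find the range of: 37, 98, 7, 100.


Max = 100, Min = 7
Range = 100 - 7 = 93

Range = 93


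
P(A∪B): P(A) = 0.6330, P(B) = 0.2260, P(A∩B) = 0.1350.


P(A∪B) = 0.6330 + 0.2260 - 0.1350
= 0.8590 - 0.1350
= 0.7240

P(A∪B) = 0.7240


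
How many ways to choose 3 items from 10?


C(10,3) = 10!/(3! × 7!)
= 3628800/(6 × 5040)
= 120

C(10,3) = 120


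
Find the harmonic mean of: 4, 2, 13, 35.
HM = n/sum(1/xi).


Sum of reciprocals = 1/4 + 1/2 + 1/13 + 1/35 = 0.855495
HM = 4/0.855495 = 4.6757

HM = 4.6757


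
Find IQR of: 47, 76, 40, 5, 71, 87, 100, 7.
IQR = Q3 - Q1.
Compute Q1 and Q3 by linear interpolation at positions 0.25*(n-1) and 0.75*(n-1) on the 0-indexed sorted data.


Sorted: 5, 7, 40, 47, 71, 76, 87, 100
Q1 (25th %ile) = 31.7500
Q3 (75th %ile) = 78.7500
IQR = 78.7500 - 31.7500 = 47.0000

IQR = 47.0000


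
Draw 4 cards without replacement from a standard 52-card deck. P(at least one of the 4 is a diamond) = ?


P(at least one) = 1 - P(none)
P(none) = (39/52) × (38/51) × (37/50) × (36/49) = 0.303818
P(at least one) = 1 - 0.303818 = 0.6962

P = 0.6962


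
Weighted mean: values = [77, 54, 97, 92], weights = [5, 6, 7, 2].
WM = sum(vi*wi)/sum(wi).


Numerator = 77*5 + 54*6 + 97*7 + 92*2 = 1572
Denominator = 5 + 6 + 7 + 2 = 20
WM = 1572/20 = 78.6000

WM = 78.6000


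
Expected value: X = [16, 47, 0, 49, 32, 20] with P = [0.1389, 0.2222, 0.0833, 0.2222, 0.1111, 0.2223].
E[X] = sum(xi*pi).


E[X] = 16*0.1389 + 47*0.2222 + 0*0.0833 + 49*0.2222 + 32*0.1111 + 20*0.2223
= 2.2224 + 10.4434 + 0 + 10.8878 + 3.5552 + 4.4460
= 31.5548

E[X] = 31.5548


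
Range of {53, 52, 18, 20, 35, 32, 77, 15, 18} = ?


Max = 77, Min = 15
Range = 77 - 15 = 62

Range = 62


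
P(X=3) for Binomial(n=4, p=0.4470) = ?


C(4,3) = 4
p^3 = 0.089315
(1-p)^1 = 0.553000
P = 4 * 0.089315 * 0.553000 = 0.1976

P(X=3) = 0.1976


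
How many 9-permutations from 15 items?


P(15,9) = 15!/6!
= 1307674368000/720
= 1816214400

P(15,9) = 1816214400


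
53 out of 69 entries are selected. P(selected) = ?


P = 53/69 = 0.7681

P = 0.7681


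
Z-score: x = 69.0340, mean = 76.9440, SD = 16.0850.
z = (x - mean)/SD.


z = (69.0340 - 76.9440)/16.0850
= -7.9100/16.0850
= -0.4918

z = -0.4918


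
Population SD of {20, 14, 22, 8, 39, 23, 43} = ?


Mean = 24.1429
Variance = 137.5510
SD = sqrt(137.5510) = 11.7282

SD = 11.7282


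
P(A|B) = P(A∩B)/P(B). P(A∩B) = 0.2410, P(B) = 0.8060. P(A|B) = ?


P(A|B) = 0.2410/0.8060 = 0.2990

P(A|B) = 0.2990


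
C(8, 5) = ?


C(8,5) = 8!/(5! × 3!)
= 40320/(120 × 6)
= 56

C(8,5) = 56


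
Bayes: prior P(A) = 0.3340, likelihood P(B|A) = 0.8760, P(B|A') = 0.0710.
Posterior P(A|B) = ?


P(B) = P(B|A)*P(A) + P(B|A')*P(A')
= 0.8760*0.3340 + 0.0710*0.6660
= 0.292584 + 0.047286 = 0.339870
P(A|B) = 0.292584/0.339870 = 0.8609

P(A|B) = 0.8609


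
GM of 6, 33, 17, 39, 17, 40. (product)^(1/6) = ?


Product = 6 × 33 × 17 × 39 × 17 × 40 = 89266320
GM = 89266320^(1/6) = 21.1405

GM = 21.1405


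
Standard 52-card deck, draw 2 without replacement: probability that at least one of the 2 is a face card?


P(at least one) = 1 - P(none)
P(none) = (40/52) × (39/51) = 0.588235
P(at least one) = 1 - 0.588235 = 0.4118

P = 0.4118


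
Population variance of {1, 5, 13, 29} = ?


Mean = 12.0000
Squared deviations: 121.0000, 49.0000, 1.0000, 289.0000
Sum = 460.0000
Variance = 460.0000/4 = 115.0000

Variance = 115.0000


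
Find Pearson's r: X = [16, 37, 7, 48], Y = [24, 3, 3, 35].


Mean X = 27.0000, Mean Y = 16.2500
SD X = 16.294171, SD Y = 13.808964
Cov = 110.250000
r = 110.250000/(16.294171*13.808964) = 0.4900

r = 0.4900


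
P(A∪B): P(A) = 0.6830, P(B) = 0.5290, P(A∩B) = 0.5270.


P(A∪B) = 0.6830 + 0.5290 - 0.5270
= 1.2120 - 0.5270
= 0.6850

P(A∪B) = 0.6850


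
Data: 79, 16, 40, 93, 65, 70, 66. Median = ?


Sorted: 16, 40, 65, 66, 70, 79, 93
n = 7 (odd)
Middle value = 66

Median = 66


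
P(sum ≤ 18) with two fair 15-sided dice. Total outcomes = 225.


Total outcomes = 15×15 = 225
Favorable (sum ≤ 18): 147
P = 147/225 = 0.6533

P = 0.6533


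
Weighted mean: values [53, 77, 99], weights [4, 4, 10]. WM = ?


Numerator = 53*4 + 77*4 + 99*10 = 1510
Denominator = 4 + 4 + 10 = 18
WM = 1510/18 = 83.8889

WM = 83.8889


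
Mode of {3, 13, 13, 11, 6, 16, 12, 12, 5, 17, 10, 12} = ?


Frequencies: 3:1, 5:1, 6:1, 10:1, 11:1, 12:3, 13:2, 16:1, 17:1
Max frequency = 3
Mode = 12

Mode = 12


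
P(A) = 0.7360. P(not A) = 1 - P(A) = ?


P(not A) = 1 - 0.7360 = 0.2640

P(not A) = 0.2640


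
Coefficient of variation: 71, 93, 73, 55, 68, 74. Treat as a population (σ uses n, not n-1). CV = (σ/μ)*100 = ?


Mean = 72.3333
SD = 11.1903
CV = (11.1903/72.3333)*100 = 15.4704%

CV = 15.4704%


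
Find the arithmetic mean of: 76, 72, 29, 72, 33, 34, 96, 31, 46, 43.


Sum = 76 + 72 + 29 + 72 + 33 + 34 + 96 + 31 + 46 + 43 = 532
n = 10
Mean = 532/10 = 53.2000

Mean = 53.2000


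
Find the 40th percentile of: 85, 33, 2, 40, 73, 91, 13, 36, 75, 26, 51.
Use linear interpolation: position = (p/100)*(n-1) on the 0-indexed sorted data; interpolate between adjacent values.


Sorted: 2, 13, 26, 33, 36, 40, 51, 73, 75, 85, 91
n = 11
Index = 40/100 * 10 = 4.0000
Lower = data[4] = 36, Upper = data[5] = 40
P40 = 36 + 0*(4) = 36.0000

P40 = 36.0000


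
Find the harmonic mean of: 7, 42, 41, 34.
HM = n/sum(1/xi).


Sum of reciprocals = 1/7 + 1/42 + 1/41 + 1/34 = 0.220469
HM = 4/0.220469 = 18.1432

HM = 18.1432


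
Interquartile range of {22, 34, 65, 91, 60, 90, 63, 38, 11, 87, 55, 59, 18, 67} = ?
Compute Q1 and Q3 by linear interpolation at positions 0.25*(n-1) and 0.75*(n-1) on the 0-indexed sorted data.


Sorted: 11, 18, 22, 34, 38, 55, 59, 60, 63, 65, 67, 87, 90, 91
Q1 (25th %ile) = 35.0000
Q3 (75th %ile) = 66.5000
IQR = 66.5000 - 35.0000 = 31.5000

IQR = 31.5000


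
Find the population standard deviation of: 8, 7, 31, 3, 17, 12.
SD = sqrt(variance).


Mean = 13.0000
Variance = 83.6667
SD = sqrt(83.6667) = 9.1469

SD = 9.1469


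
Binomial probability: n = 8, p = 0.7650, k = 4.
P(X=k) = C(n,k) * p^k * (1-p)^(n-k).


C(8,4) = 70
p^4 = 0.342488
(1-p)^4 = 0.003050
P = 70 * 0.342488 * 0.003050 = 0.0731

P(X=4) = 0.0731


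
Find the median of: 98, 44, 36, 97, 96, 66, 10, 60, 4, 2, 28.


Sorted: 2, 4, 10, 28, 36, 44, 60, 66, 96, 97, 98
n = 11 (odd)
Middle value = 44

Median = 44


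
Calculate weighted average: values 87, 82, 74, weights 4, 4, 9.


Numerator = 87*4 + 82*4 + 74*9 = 1342
Denominator = 4 + 4 + 9 = 17
WM = 1342/17 = 78.9412

WM = 78.9412


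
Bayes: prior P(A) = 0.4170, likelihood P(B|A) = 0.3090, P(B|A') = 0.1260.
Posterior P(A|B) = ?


P(B) = P(B|A)*P(A) + P(B|A')*P(A')
= 0.3090*0.4170 + 0.1260*0.5830
= 0.128853 + 0.073458 = 0.202311
P(A|B) = 0.128853/0.202311 = 0.6369

P(A|B) = 0.6369


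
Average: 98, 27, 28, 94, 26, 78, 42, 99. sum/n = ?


Sum = 98 + 27 + 28 + 94 + 26 + 78 + 42 + 99 = 492
n = 8
Mean = 492/8 = 61.5000

Mean = 61.5000


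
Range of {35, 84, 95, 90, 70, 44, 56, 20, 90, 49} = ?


Max = 95, Min = 20
Range = 95 - 20 = 75

Range = 75


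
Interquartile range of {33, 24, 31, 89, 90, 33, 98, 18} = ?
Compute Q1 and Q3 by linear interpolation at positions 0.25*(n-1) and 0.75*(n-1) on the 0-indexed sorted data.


Sorted: 18, 24, 31, 33, 33, 89, 90, 98
Q1 (25th %ile) = 29.2500
Q3 (75th %ile) = 89.2500
IQR = 89.2500 - 29.2500 = 60.0000

IQR = 60.0000


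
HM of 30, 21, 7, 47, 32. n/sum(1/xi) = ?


Sum of reciprocals = 1/30 + 1/21 + 1/7 + 1/47 + 1/32 = 0.276336
HM = 5/0.276336 = 18.0939

HM = 18.0939


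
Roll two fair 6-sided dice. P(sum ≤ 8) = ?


Total outcomes = 6×6 = 36
Favorable (sum ≤ 8): 26
P = 26/36 = 0.7222

P = 0.7222


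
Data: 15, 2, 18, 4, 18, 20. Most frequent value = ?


Frequencies: 2:1, 4:1, 15:1, 18:2, 20:1
Max frequency = 2
Mode = 18

Mode = 18


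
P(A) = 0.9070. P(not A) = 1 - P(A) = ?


P(not A) = 1 - 0.9070 = 0.0930

P(not A) = 0.0930


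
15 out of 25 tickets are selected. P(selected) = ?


P = 15/25 = 0.6000

P = 0.6000


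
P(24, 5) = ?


P(24,5) = 24!/19!
= 620448401733239439360000/121645100408832000
= 5100480

P(24,5) = 5100480


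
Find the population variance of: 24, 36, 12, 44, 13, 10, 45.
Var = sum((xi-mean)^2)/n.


Mean = 26.2857
Squared deviations: 5.2245, 94.3673, 204.0816, 313.7959, 176.5102, 265.2245, 350.2245
Sum = 1409.4286
Variance = 1409.4286/7 = 201.3469

Variance = 201.3469


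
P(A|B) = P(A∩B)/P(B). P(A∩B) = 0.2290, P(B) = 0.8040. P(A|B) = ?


P(A|B) = 0.2290/0.8040 = 0.2848

P(A|B) = 0.2848


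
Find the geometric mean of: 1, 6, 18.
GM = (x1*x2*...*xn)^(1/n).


Product = 1 × 6 × 18 = 108
GM = 108^(1/3) = 4.7622

GM = 4.7622


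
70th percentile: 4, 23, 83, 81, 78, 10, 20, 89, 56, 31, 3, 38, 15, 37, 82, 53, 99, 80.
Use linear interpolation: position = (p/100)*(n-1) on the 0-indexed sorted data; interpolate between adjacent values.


Sorted: 3, 4, 10, 15, 20, 23, 31, 37, 38, 53, 56, 78, 80, 81, 82, 83, 89, 99
n = 18
Index = 70/100 * 17 = 11.9000
Lower = data[11] = 78, Upper = data[12] = 80
P70 = 78 + 0.9000*(2) = 79.8000

P70 = 79.8000


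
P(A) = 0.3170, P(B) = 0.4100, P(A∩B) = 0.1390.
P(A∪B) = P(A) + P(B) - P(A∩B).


P(A∪B) = 0.3170 + 0.4100 - 0.1390
= 0.7270 - 0.1390
= 0.5880

P(A∪B) = 0.5880


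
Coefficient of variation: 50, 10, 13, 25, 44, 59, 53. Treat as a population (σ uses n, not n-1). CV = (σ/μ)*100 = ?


Mean = 36.2857
SD = 18.5296
CV = (18.5296/36.2857)*100 = 51.0659%

CV = 51.0659%


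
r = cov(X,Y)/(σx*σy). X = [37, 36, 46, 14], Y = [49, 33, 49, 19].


Mean X = 33.2500, Mean Y = 37.5000
SD X = 11.776566, SD Y = 12.519984
Cov = 133.375000
r = 133.375000/(11.776566*12.519984) = 0.9046

r = 0.9046


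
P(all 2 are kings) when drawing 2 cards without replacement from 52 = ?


P(all kings) = (4/52) × (3/51)
= 0.0045

P = 0.0045


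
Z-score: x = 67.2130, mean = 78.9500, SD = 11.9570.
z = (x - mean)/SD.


z = (67.2130 - 78.9500)/11.9570
= -11.7370/11.9570
= -0.9816

z = -0.9816


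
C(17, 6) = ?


C(17,6) = 17!/(6! × 11!)
= 355687428096000/(720 × 39916800)
= 12376

C(17,6) = 12376


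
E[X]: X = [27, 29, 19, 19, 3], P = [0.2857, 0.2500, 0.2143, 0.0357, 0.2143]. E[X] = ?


E[X] = 27*0.2857 + 29*0.2500 + 19*0.2143 + 19*0.0357 + 3*0.2143
= 7.7139 + 7.2500 + 4.0717 + 0.6783 + 0.6429
= 20.3568

E[X] = 20.3568


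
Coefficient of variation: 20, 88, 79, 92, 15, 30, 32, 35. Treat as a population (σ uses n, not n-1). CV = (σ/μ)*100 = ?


Mean = 48.8750
SD = 29.8179
CV = (29.8179/48.8750)*100 = 61.0086%

CV = 61.0086%


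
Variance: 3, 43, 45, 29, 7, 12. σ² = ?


Mean = 23.1667
Squared deviations: 406.6944, 393.3611, 476.6944, 34.0278, 261.3611, 124.6944
Sum = 1696.8333
Variance = 1696.8333/6 = 282.8056

Variance = 282.8056


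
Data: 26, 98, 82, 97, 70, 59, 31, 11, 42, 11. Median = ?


Sorted: 11, 11, 26, 31, 42, 59, 70, 82, 97, 98
n = 10 (even)
Middle values: 42 and 59
Median = (42+59)/2 = 50.5000

Median = 50.5000


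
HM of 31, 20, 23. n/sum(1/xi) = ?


Sum of reciprocals = 1/31 + 1/20 + 1/23 = 0.125736
HM = 3/0.125736 = 23.8595

HM = 23.8595


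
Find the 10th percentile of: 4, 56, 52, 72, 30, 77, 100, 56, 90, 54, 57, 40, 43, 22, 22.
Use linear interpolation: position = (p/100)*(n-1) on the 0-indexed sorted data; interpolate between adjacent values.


Sorted: 4, 22, 22, 30, 40, 43, 52, 54, 56, 56, 57, 72, 77, 90, 100
n = 15
Index = 10/100 * 14 = 1.4000
Lower = data[1] = 22, Upper = data[2] = 22
P10 = 22 + 0.4000*(0) = 22.0000

P10 = 22.0000


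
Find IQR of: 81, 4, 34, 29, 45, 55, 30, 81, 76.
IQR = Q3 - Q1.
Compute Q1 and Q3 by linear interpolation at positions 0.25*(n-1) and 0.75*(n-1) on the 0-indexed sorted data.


Sorted: 4, 29, 30, 34, 45, 55, 76, 81, 81
Q1 (25th %ile) = 30.0000
Q3 (75th %ile) = 76.0000
IQR = 76.0000 - 30.0000 = 46.0000

IQR = 46.0000


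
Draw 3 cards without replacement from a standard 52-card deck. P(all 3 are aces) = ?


P(all aces) = (4/52) × (3/51) × (2/50)
= 0.0002

P = 0.0002


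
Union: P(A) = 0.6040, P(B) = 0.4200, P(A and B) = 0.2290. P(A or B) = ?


P(A∪B) = 0.6040 + 0.4200 - 0.2290
= 1.0240 - 0.2290
= 0.7950

P(A∪B) = 0.7950


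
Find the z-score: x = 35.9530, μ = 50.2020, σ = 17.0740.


z = (35.9530 - 50.2020)/17.0740
= -14.2490/17.0740
= -0.8345

z = -0.8345


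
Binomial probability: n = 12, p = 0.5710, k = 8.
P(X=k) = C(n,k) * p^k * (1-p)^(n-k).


C(12,8) = 495
p^8 = 0.011300
(1-p)^4 = 0.033871
P = 495 * 0.011300 * 0.033871 = 0.1895

P(X=8) = 0.1895


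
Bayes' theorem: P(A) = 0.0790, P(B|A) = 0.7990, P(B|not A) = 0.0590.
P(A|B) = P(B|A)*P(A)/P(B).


P(B) = P(B|A)*P(A) + P(B|A')*P(A')
= 0.7990*0.0790 + 0.0590*0.9210
= 0.063121 + 0.054339 = 0.117460
P(A|B) = 0.063121/0.117460 = 0.5374

P(A|B) = 0.5374


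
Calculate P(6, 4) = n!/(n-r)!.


P(6,4) = 6!/2!
= 720/2
= 360

P(6,4) = 360


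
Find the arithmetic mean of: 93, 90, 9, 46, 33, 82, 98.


Sum = 93 + 90 + 9 + 46 + 33 + 82 + 98 = 451
n = 7
Mean = 451/7 = 64.4286

Mean = 64.4286


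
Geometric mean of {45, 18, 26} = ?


Product = 45 × 18 × 26 = 21060
GM = 21060^(1/3) = 27.6155

GM = 27.6155


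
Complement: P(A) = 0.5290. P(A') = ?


P(not A) = 1 - 0.5290 = 0.4710

P(not A) = 0.4710


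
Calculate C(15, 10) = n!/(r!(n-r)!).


C(15,10) = 15!/(10! × 5!)
= 1307674368000/(3628800 × 120)
= 3003

C(15,10) = 3003


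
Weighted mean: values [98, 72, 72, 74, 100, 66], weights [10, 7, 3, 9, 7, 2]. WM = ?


Numerator = 98*10 + 72*7 + 72*3 + 74*9 + 100*7 + 66*2 = 3198
Denominator = 10 + 7 + 3 + 9 + 7 + 2 = 38
WM = 3198/38 = 84.1579

WM = 84.1579


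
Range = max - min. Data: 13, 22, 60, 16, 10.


Max = 60, Min = 10
Range = 60 - 10 = 50

Range = 50


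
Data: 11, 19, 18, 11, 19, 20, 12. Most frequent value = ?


Frequencies: 11:2, 12:1, 18:1, 19:2, 20:1
Max frequency = 2
Mode = 11, 19

Mode = 11, 19


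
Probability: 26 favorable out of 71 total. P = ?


P = 26/71 = 0.3662

P = 0.3662


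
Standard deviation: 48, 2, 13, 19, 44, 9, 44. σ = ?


Mean = 25.5714
Variance = 316.2449
SD = sqrt(316.2449) = 17.7833

SD = 17.7833


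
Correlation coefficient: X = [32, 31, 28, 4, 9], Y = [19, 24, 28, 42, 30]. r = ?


Mean X = 20.8000, Mean Y = 28.6000
SD X = 11.855800, SD Y = 7.683749
Cov = -80.080000
r = -80.080000/(11.855800*7.683749) = -0.8791

r = -0.8791


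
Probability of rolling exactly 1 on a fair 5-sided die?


Favorable outcomes (roll = 1): 1
Total outcomes = 5
P = 1/5 = 0.2000

P = 0.2000


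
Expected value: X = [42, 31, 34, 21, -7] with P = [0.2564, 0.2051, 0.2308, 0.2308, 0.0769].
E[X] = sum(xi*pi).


E[X] = 42*0.2564 + 31*0.2051 + 34*0.2308 + 21*0.2308 - 7*0.0769
= 10.7688 + 6.3581 + 7.8472 + 4.8468 - 0.5383
= 29.2826

E[X] = 29.2826


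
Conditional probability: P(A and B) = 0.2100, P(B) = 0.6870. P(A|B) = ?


P(A|B) = 0.2100/0.6870 = 0.3057

P(A|B) = 0.3057


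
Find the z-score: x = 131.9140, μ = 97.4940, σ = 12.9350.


z = (131.9140 - 97.4940)/12.9350
= 34.4200/12.9350
= 2.6610

z = 2.6610


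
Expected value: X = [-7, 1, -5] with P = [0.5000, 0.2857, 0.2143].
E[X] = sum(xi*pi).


E[X] = -7*0.5000 + 1*0.2857 - 5*0.2143
= -3.5000 + 0.2857 - 1.0715
= -4.2858

E[X] = -4.2858


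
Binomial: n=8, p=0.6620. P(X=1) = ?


C(8,1) = 8
p^1 = 0.662000
(1-p)^7 = 0.000504
P = 8 * 0.662000 * 0.000504 = 0.0027

P(X=1) = 0.0027


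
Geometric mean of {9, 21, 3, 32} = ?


Product = 9 × 21 × 3 × 32 = 18144
GM = 18144^(1/4) = 11.6060

GM = 11.6060


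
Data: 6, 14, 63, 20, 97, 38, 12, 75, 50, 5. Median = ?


Sorted: 5, 6, 12, 14, 20, 38, 50, 63, 75, 97
n = 10 (even)
Middle values: 20 and 38
Median = (20+38)/2 = 29.0000

Median = 29.0000


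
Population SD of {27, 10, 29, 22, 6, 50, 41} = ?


Mean = 26.4286
Variance = 211.6735
SD = sqrt(211.6735) = 14.5490

SD = 14.5490


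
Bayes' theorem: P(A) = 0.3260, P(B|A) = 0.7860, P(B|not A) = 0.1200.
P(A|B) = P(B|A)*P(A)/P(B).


P(B) = P(B|A)*P(A) + P(B|A')*P(A')
= 0.7860*0.3260 + 0.1200*0.6740
= 0.256236 + 0.080880 = 0.337116
P(A|B) = 0.256236/0.337116 = 0.7601

P(A|B) = 0.7601


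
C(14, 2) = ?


C(14,2) = 14!/(2! × 12!)
= 87178291200/(2 × 479001600)
= 91

C(14,2) = 91


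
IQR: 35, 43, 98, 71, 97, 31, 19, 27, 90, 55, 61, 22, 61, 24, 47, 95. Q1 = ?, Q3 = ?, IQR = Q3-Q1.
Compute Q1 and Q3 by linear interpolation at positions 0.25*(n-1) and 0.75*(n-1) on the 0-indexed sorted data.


Sorted: 19, 22, 24, 27, 31, 35, 43, 47, 55, 61, 61, 71, 90, 95, 97, 98
Q1 (25th %ile) = 30.0000
Q3 (75th %ile) = 75.7500
IQR = 75.7500 - 30.0000 = 45.7500

IQR = 45.7500


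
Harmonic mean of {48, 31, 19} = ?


Sum of reciprocals = 1/48 + 1/31 + 1/19 = 0.105723
HM = 3/0.105723 = 28.3760

HM = 28.3760


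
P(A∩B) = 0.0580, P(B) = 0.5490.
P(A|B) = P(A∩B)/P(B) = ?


P(A|B) = 0.0580/0.5490 = 0.1056

P(A|B) = 0.1056


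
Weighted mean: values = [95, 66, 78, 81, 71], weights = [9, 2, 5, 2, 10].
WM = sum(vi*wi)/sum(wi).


Numerator = 95*9 + 66*2 + 78*5 + 81*2 + 71*10 = 2249
Denominator = 9 + 2 + 5 + 2 + 10 = 28
WM = 2249/28 = 80.3214

WM = 80.3214


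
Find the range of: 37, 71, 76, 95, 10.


Max = 95, Min = 10
Range = 95 - 10 = 85

Range = 85


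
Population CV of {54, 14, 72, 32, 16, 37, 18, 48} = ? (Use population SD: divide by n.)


Mean = 36.3750
SD = 19.3257
CV = (19.3257/36.3750)*100 = 53.1292%

CV = 53.1292%


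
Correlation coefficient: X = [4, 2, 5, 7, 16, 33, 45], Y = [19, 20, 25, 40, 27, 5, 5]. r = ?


Mean X = 16.0000, Mean Y = 20.1429
SD X = 15.455004, SD Y = 11.494453
Cov = -130.428571
r = -130.428571/(15.455004*11.494453) = -0.7342

r = -0.7342


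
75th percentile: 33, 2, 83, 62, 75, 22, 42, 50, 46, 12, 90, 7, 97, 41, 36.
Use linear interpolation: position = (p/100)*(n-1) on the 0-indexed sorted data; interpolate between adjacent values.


Sorted: 2, 7, 12, 22, 33, 36, 41, 42, 46, 50, 62, 75, 83, 90, 97
n = 15
Index = 75/100 * 14 = 10.5000
Lower = data[10] = 62, Upper = data[11] = 75
P75 = 62 + 0.5000*(13) = 68.5000

P75 = 68.5000


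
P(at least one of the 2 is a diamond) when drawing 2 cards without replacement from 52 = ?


P(at least one) = 1 - P(none)
P(none) = (39/52) × (38/51) = 0.558824
P(at least one) = 1 - 0.558824 = 0.4412

P = 0.4412


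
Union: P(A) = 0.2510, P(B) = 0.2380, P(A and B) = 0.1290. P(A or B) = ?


P(A∪B) = 0.2510 + 0.2380 - 0.1290
= 0.4890 - 0.1290
= 0.3600

P(A∪B) = 0.3600


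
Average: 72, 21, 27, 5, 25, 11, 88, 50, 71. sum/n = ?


Sum = 72 + 21 + 27 + 5 + 25 + 11 + 88 + 50 + 71 = 370
n = 9
Mean = 370/9 = 41.1111

Mean = 41.1111


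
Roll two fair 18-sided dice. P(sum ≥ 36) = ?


Total outcomes = 18×18 = 324
Favorable (sum ≥ 36): 1
P = 1/324 = 0.0031

P = 0.0031


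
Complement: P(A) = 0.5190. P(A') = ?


P(not A) = 1 - 0.5190 = 0.4810

P(not A) = 0.4810


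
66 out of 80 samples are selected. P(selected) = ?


P = 66/80 = 0.8250

P = 0.8250


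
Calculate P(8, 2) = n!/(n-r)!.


P(8,2) = 8!/6!
= 40320/720
= 56

P(8,2) = 56


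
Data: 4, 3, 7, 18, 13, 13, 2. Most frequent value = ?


Frequencies: 2:1, 3:1, 4:1, 7:1, 13:2, 18:1
Max frequency = 2
Mode = 13

Mode = 13


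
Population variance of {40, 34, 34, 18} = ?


Mean = 31.5000
Squared deviations: 72.2500, 6.2500, 6.2500, 182.2500
Sum = 267.0000
Variance = 267.0000/4 = 66.7500

Variance = 66.7500


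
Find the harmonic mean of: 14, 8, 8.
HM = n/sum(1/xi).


Sum of reciprocals = 1/14 + 1/8 + 1/8 = 0.321429
HM = 3/0.321429 = 9.3333

HM = 9.3333


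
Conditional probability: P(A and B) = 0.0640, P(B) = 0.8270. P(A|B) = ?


P(A|B) = 0.0640/0.8270 = 0.0774

P(A|B) = 0.0774


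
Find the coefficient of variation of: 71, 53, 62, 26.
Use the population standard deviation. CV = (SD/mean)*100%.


Mean = 53.0000
SD = 16.8375
CV = (16.8375/53.0000)*100 = 31.7688%

CV = 31.7688%


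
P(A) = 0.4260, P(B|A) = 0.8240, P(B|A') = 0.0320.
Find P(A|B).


P(B) = P(B|A)*P(A) + P(B|A')*P(A')
= 0.8240*0.4260 + 0.0320*0.5740
= 0.351024 + 0.018368 = 0.369392
P(A|B) = 0.351024/0.369392 = 0.9503

P(A|B) = 0.9503


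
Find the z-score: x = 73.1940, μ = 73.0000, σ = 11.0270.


z = (73.1940 - 73.0000)/11.0270
= 0.1940/11.0270
= 0.0176

z = 0.0176


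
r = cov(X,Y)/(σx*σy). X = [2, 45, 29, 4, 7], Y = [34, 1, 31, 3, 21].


Mean X = 17.4000, Mean Y = 18.0000
SD X = 16.859419, SD Y = 13.769532
Cov = -79.000000
r = -79.000000/(16.859419*13.769532) = -0.3403

r = -0.3403


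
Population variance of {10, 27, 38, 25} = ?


Mean = 25.0000
Squared deviations: 225.0000, 4.0000, 169.0000, 0
Sum = 398.0000
Variance = 398.0000/4 = 99.5000

Variance = 99.5000


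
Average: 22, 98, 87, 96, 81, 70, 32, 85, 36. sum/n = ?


Sum = 22 + 98 + 87 + 96 + 81 + 70 + 32 + 85 + 36 = 607
n = 9
Mean = 607/9 = 67.4444

Mean = 67.4444


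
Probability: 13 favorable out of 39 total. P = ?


P = 13/39 = 0.3333

P = 0.3333


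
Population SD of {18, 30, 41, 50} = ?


Mean = 34.7500
Variance = 143.6875
SD = sqrt(143.6875) = 11.9870

SD = 11.9870


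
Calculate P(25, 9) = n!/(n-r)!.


P(25,9) = 25!/16!
= 15511210043330985984000000/20922789888000
= 741354768000

P(25,9) = 741354768000


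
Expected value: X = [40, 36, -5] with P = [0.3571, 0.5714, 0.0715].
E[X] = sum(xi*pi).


E[X] = 40*0.3571 + 36*0.5714 - 5*0.0715
= 14.2840 + 20.5704 - 0.3575
= 34.4969

E[X] = 34.4969


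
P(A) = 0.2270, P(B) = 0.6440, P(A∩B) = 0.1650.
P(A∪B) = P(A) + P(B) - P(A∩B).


P(A∪B) = 0.2270 + 0.6440 - 0.1650
= 0.8710 - 0.1650
= 0.7060

P(A∪B) = 0.7060


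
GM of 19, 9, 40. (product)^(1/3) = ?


Product = 19 × 9 × 40 = 6840
GM = 6840^(1/3) = 18.9824

GM = 18.9824


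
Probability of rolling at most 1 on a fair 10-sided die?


Favorable outcomes (roll ≤ 1): 1
Total outcomes = 10
P = 1/10 = 0.1000

P = 0.1000


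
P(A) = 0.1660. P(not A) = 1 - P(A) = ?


P(not A) = 1 - 0.1660 = 0.8340

P(not A) = 0.8340


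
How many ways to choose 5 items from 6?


C(6,5) = 6!/(5! × 1!)
= 720/(120 × 1)
= 6

C(6,5) = 6


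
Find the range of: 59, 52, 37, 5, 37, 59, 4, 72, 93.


Max = 93, Min = 4
Range = 93 - 4 = 89

Range = 89


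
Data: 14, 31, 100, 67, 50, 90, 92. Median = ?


Sorted: 14, 31, 50, 67, 90, 92, 100
n = 7 (odd)
Middle value = 67

Median = 67


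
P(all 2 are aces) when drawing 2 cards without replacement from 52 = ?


P(all aces) = (4/52) × (3/51)
= 0.0045

P = 0.0045


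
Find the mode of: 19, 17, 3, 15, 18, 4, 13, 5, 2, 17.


Frequencies: 2:1, 3:1, 4:1, 5:1, 13:1, 15:1, 17:2, 18:1, 19:1
Max frequency = 2
Mode = 17

Mode = 17


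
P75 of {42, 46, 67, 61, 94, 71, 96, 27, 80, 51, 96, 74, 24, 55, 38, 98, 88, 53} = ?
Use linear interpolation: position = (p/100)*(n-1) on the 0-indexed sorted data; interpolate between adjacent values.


Sorted: 24, 27, 38, 42, 46, 51, 53, 55, 61, 67, 71, 74, 80, 88, 94, 96, 96, 98
n = 18
Index = 75/100 * 17 = 12.7500
Lower = data[12] = 80, Upper = data[13] = 88
P75 = 80 + 0.7500*(8) = 86.0000

P75 = 86.0000


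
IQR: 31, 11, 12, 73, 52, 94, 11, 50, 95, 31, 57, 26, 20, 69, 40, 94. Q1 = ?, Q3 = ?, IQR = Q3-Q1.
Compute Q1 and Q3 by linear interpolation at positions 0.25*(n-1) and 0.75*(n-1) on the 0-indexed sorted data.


Sorted: 11, 11, 12, 20, 26, 31, 31, 40, 50, 52, 57, 69, 73, 94, 94, 95
Q1 (25th %ile) = 24.5000
Q3 (75th %ile) = 70.0000
IQR = 70.0000 - 24.5000 = 45.5000

IQR = 45.5000


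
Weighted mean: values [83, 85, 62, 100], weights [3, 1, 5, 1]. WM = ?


Numerator = 83*3 + 85*1 + 62*5 + 100*1 = 744
Denominator = 3 + 1 + 5 + 1 = 10
WM = 744/10 = 74.4000

WM = 74.4000


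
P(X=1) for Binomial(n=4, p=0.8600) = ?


C(4,1) = 4
p^1 = 0.860000
(1-p)^3 = 0.002744
P = 4 * 0.860000 * 0.002744 = 0.0094

P(X=1) = 0.0094


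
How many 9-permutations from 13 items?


P(13,9) = 13!/4!
= 6227020800/24
= 259459200

P(13,9) = 259459200


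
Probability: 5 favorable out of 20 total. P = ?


P = 5/20 = 0.2500

P = 0.2500


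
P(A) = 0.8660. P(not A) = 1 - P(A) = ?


P(not A) = 1 - 0.8660 = 0.1340

P(not A) = 0.1340


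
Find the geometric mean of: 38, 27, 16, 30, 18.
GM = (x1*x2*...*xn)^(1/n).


Product = 38 × 27 × 16 × 30 × 18 = 8864640
GM = 8864640^(1/5) = 24.5207

GM = 24.5207


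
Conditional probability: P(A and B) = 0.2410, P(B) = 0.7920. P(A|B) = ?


P(A|B) = 0.2410/0.7920 = 0.3043

P(A|B) = 0.3043


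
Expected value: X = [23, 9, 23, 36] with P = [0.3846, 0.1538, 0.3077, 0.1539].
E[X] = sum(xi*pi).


E[X] = 23*0.3846 + 9*0.1538 + 23*0.3077 + 36*0.1539
= 8.8458 + 1.3842 + 7.0771 + 5.5404
= 22.8475

E[X] = 22.8475


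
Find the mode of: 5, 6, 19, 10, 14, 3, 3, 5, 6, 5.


Frequencies: 3:2, 5:3, 6:2, 10:1, 14:1, 19:1
Max frequency = 3
Mode = 5

Mode = 5


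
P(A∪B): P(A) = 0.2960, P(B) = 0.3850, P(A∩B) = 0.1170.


P(A∪B) = 0.2960 + 0.3850 - 0.1170
= 0.6810 - 0.1170
= 0.5640

P(A∪B) = 0.5640


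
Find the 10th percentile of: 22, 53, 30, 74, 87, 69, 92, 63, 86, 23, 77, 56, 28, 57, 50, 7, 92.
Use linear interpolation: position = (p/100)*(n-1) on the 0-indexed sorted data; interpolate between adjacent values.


Sorted: 7, 22, 23, 28, 30, 50, 53, 56, 57, 63, 69, 74, 77, 86, 87, 92, 92
n = 17
Index = 10/100 * 16 = 1.6000
Lower = data[1] = 22, Upper = data[2] = 23
P10 = 22 + 0.6000*(1) = 22.6000

P10 = 22.6000


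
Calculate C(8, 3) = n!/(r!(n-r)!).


C(8,3) = 8!/(3! × 5!)
= 40320/(6 × 120)
= 56

C(8,3) = 56


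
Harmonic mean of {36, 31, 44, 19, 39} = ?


Sum of reciprocals = 1/36 + 1/31 + 1/44 + 1/19 + 1/39 = 0.161036
HM = 5/0.161036 = 31.0490

HM = 31.0490


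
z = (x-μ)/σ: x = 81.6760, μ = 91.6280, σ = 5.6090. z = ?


z = (81.6760 - 91.6280)/5.6090
= -9.9520/5.6090
= -1.7743

z = -1.7743


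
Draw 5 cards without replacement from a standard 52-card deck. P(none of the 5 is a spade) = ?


P(no spades) = (39/52) × (38/51) × (37/50) × (36/49) × (35/48)
= 0.2215

P = 0.2215


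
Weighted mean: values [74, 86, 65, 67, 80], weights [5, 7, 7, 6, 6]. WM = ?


Numerator = 74*5 + 86*7 + 65*7 + 67*6 + 80*6 = 2309
Denominator = 5 + 7 + 7 + 6 + 6 = 31
WM = 2309/31 = 74.4839

WM = 74.4839


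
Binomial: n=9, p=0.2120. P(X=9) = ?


C(9,9) = 1
p^9 = 8.650132e-07
(1-p)^0 = 1.000000
P = 1 * 8.650132e-07 * 1.000000 = 8.6501e-07

P(X=9) = 8.6501e-07


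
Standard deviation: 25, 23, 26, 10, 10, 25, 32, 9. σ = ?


Mean = 20.0000
Variance = 70.0000
SD = sqrt(70.0000) = 8.3666

SD = 8.3666


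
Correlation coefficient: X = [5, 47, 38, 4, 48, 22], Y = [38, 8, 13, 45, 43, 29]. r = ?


Mean X = 27.3333, Mean Y = 29.3333
SD X = 18.254375, SD Y = 14.313940
Cov = -144.777778
r = -144.777778/(18.254375*14.313940) = -0.5541

r = -0.5541


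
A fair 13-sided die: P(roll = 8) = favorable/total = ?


Favorable outcomes (roll = 8): 1
Total outcomes = 13
P = 1/13 = 0.0769

P = 0.0769


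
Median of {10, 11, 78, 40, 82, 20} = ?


Sorted: 10, 11, 20, 40, 78, 82
n = 6 (even)
Middle values: 20 and 40
Median = (20+40)/2 = 30.0000

Median = 30.0000


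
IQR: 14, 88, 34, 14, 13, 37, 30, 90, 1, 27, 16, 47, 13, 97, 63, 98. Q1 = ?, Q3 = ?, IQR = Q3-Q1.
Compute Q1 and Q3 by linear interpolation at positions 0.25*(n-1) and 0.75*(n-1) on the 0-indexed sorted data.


Sorted: 1, 13, 13, 14, 14, 16, 27, 30, 34, 37, 47, 63, 88, 90, 97, 98
Q1 (25th %ile) = 14.0000
Q3 (75th %ile) = 69.2500
IQR = 69.2500 - 14.0000 = 55.2500

IQR = 55.2500


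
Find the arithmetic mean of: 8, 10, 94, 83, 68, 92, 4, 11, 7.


Sum = 8 + 10 + 94 + 83 + 68 + 92 + 4 + 11 + 7 = 377
n = 9
Mean = 377/9 = 41.8889

Mean = 41.8889


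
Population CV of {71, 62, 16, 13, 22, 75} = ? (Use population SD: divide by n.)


Mean = 43.1667
SD = 26.5795
CV = (26.5795/43.1667)*100 = 61.5742%

CV = 61.5742%


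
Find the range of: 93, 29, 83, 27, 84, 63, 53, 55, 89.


Max = 93, Min = 27
Range = 93 - 27 = 66

Range = 66


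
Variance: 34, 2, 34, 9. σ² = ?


Mean = 19.7500
Squared deviations: 203.0625, 315.0625, 203.0625, 115.5625
Sum = 836.7500
Variance = 836.7500/4 = 209.1875

Variance = 209.1875


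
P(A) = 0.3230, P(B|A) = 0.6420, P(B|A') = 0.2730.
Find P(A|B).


P(B) = P(B|A)*P(A) + P(B|A')*P(A')
= 0.6420*0.3230 + 0.2730*0.6770
= 0.207366 + 0.184821 = 0.392187
P(A|B) = 0.207366/0.392187 = 0.5287

P(A|B) = 0.5287


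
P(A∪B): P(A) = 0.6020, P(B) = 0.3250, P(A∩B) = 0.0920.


P(A∪B) = 0.6020 + 0.3250 - 0.0920
= 0.9270 - 0.0920
= 0.8350

P(A∪B) = 0.8350


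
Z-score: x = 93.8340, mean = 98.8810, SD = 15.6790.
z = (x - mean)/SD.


z = (93.8340 - 98.8810)/15.6790
= -5.0470/15.6790
= -0.3219

z = -0.3219


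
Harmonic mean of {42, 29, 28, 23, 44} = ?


Sum of reciprocals = 1/42 + 1/29 + 1/28 + 1/23 + 1/44 = 0.160212
HM = 5/0.160212 = 31.2086

HM = 31.2086


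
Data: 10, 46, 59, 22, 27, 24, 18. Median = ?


Sorted: 10, 18, 22, 24, 27, 46, 59
n = 7 (odd)
Middle value = 24

Median = 24


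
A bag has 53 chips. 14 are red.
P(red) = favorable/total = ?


P = 14/53 = 0.2642

P = 0.2642


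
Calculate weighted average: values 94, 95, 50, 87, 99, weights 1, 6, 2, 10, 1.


Numerator = 94*1 + 95*6 + 50*2 + 87*10 + 99*1 = 1733
Denominator = 1 + 6 + 2 + 10 + 1 = 20
WM = 1733/20 = 86.6500

WM = 86.6500


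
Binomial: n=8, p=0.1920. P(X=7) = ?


C(8,7) = 8
p^7 = 9.618528e-06
(1-p)^1 = 0.808000
P = 8 * 9.618528e-06 * 0.808000 = 6.2174e-05

P(X=7) = 6.2174e-05


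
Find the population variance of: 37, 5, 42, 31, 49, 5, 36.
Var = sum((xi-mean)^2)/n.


Mean = 29.2857
Squared deviations: 59.5102, 589.7959, 161.6531, 2.9388, 388.6531, 589.7959, 45.0816
Sum = 1837.4286
Variance = 1837.4286/7 = 262.4898

Variance = 262.4898


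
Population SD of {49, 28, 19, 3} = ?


Mean = 24.7500
Variance = 276.1875
SD = sqrt(276.1875) = 16.6189

SD = 16.6189


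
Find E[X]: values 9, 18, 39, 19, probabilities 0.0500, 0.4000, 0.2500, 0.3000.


E[X] = 9*0.0500 + 18*0.4000 + 39*0.2500 + 19*0.3000
= 0.4500 + 7.2000 + 9.7500 + 5.7000
= 23.1000

E[X] = 23.1000
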